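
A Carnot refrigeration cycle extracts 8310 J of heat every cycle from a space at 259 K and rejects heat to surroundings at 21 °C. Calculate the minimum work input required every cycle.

T_H = 21 °C → 21 + 273.15 = 294.15 K.
COP_R = T_C/(T_H − T_C) = 259.00/35.15 = 7.3684.
W = Q_C/COP_R = 8310/7.3684 = 1130 J.

W_in ≈ 1130 J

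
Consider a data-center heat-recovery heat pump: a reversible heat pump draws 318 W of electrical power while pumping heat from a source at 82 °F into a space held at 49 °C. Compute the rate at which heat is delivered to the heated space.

Q̇_H ≈ 4830 W

T_H = 49 °C → 49 + 273.15 = 322.15 K.
T_C = 82 °F → (82 − 32) × 5/9 = 27.78 °C = 300.93 K.
COP_HP = T_H/(T_H − T_C) = 322.15/21.22 = 15.1798.
Q_H = COP_HP · W = 15.1798 × 318 = 4830 W.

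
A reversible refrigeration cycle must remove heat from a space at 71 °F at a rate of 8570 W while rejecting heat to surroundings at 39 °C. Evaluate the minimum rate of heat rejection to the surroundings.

T_H = 39 °C → 39 + 273.15 = 312.15 K.
T_C = 71 °F → (71 − 32) × 5/9 = 21.67 °C = 294.82 K.
For a reversible cycle Q_H/Q_C = T_H/T_C, so Q_H = Q_C·T_H/T_C = 8570 × 312.15/294.82 = 9070 W.

Q̇_H ≈ 9070 W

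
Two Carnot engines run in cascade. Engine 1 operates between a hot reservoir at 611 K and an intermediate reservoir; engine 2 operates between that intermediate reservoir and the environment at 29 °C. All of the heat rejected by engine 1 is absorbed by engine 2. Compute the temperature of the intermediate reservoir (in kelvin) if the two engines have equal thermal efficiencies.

T_m ≈ 429.7 K

T_C = 29 °C → 29 + 273.15 = 302.15 K.
Equal efficiencies require 1 − T_m/T_H = 1 − T_C/T_m, i.e. T_m/T_H = T_C/T_m, so T_m = √(T_H·T_C) = √(611.00 × 302.15) = 429.7 K.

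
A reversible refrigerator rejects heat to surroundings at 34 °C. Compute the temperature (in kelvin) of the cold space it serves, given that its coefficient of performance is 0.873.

T_H = 34 °C → 34 + 273.15 = 307.15 K.
COP_R = T_C/(T_H − T_C) ⇒ T_C = T_H·COP_R/(1 + COP_R) = 307.15 × 0.873/(1 + 0.873) = 143 K.

T_C ≈ 143 K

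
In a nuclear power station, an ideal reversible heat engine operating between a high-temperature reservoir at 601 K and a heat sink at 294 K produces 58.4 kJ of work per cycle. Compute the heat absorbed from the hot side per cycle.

Q_H ≈ 114.3 kJ

η_rev = 1 − T_C/T_H = 1 − 294.00/601.00 = 0.5108.
Q_H = W/η = 58.4/0.5108 = 114.3 kJ.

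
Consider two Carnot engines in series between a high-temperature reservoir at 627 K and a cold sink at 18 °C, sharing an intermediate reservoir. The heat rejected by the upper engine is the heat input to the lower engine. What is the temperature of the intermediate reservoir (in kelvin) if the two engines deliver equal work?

T_m ≈ 459 K

T_C = 18 °C → 18 + 273.15 = 291.15 K.
For reversible stages Q_m = Q_H·(T_m/T_H). Setting W₁ = Q_H(1 − T_m/T_H) equal to W₂ = Q_m(1 − T_C/T_m) = Q_H·(T_m − T_C)/T_H gives T_H − T_m = T_m − T_C, so T_m = (T_H + T_C)/2 = (627.00 + 291.15)/2 = 459 K.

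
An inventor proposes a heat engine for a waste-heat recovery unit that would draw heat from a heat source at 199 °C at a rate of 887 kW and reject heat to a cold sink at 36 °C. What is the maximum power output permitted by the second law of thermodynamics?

T_H = 199 °C → 199 + 273.15 = 472.15 K.
T_C = 36 °C → 36 + 273.15 = 309.15 K.
No engine can exceed the Carnot limit: η_max = 1 − T_C/T_H = 1 − 309.15/472.15 = 0.3452.
W_max = η_max · Q_H = 0.3452 × 887 = 306 kW.

Ẇ_max ≈ 306 kW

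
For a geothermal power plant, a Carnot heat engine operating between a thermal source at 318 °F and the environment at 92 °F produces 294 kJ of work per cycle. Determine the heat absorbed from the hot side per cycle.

Q_H ≈ 1010 kJ

T_H = 318 °F → (318 − 32) × 5/9 = 158.89 °C = 432.04 K.
T_C = 92 °F → (92 − 32) × 5/9 = 33.33 °C = 306.48 K.
The Carnot efficiency is η = 1 − T_C/T_H = 1 − 306.48/432.04 = 0.2906.
Q_H = W/η = 294/0.2906 = 1010 kJ.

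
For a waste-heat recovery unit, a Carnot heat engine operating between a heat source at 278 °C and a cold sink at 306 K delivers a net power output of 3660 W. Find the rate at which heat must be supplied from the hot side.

Q̇_H ≈ 8228 W

T_H = 278 °C → 278 + 273.15 = 551.15 K.
Carnot efficiency: η = 1 − T_C/T_H = 1 − 306.00/551.15 = 0.4448.
Q_H = W/η = 3660/0.4448 = 8228 W.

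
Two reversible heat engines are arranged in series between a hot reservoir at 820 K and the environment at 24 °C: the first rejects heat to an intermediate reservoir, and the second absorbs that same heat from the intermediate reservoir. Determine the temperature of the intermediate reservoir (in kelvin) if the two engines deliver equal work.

T_m ≈ 559 K

T_C = 24 °C → 24 + 273.15 = 297.15 K.
For reversible stages Q_m = Q_H·(T_m/T_H). Setting W₁ = Q_H(1 − T_m/T_H) equal to W₂ = Q_m(1 − T_C/T_m) = Q_H·(T_m − T_C)/T_H gives T_H − T_m = T_m − T_C, so T_m = (T_H + T_C)/2 = (820.00 + 297.15)/2 = 559 K.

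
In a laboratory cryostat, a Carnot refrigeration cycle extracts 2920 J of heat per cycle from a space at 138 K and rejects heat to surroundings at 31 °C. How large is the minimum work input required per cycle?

T_H = 31 °C → 31 + 273.15 = 304.15 K.
For a reversible refrigerator, COP_R = T_C/(T_H − T_C) = 138.00/166.15 = 0.8306.
W = Q_C/COP_R = 2920/0.8306 = 3520 J.

W_in ≈ 3520 J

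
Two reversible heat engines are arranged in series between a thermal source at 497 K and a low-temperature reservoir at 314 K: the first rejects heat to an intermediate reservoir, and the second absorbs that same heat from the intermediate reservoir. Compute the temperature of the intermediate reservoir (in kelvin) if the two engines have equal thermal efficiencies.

Equal efficiencies require 1 − T_m/T_H = 1 − T_C/T_m, i.e. T_m/T_H = T_C/T_m, so T_m = √(T_H·T_C) = √(497.00 × 314.00) = 395.0 K.

T_m ≈ 395.0 K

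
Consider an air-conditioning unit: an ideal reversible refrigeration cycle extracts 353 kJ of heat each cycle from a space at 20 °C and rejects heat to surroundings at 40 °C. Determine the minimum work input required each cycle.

T_H = 40 °C → 40 + 273.15 = 313.15 K.
T_C = 20 °C → 20 + 273.15 = 293.15 K.
COP_R = T_C/(T_H − T_C) = 293.15/20.00 = 14.6575.
W = Q_C/COP_R = 353/14.6575 = 24.1 kJ.

W_in ≈ 24.1 kJ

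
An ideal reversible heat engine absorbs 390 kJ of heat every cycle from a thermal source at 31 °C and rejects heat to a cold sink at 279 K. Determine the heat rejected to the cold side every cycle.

T_H = 31 °C → 31 + 273.15 = 304.15 K.
η_rev = 1 − T_C/T_H = 1 − 279.00/304.15 = 0.0827.
For a reversible cycle Q_C/Q_H = T_C/T_H, so Q_C = 390 × 279.00/304.15 = 358 kJ.

Q_C ≈ 358 kJ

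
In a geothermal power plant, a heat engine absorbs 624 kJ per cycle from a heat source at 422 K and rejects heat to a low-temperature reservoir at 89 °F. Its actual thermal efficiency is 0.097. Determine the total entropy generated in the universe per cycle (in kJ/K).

T_C = 89 °F → (89 − 32) × 5/9 = 31.67 °C = 304.82 K.
W = η·Q_H = 0.097 × 624 = 60.53 kJ, so Q_C = Q_H − W = 563.5 kJ.
Reservoir entropy changes: ΔS_H = −Q_H/T_H = −624/422.00 = -1.479 kJ/K and ΔS_C = +Q_C/T_C = 563.5/304.82 = 1.849 kJ/K.
ΔS_univ = −Q_H/T_H + Q_C/T_C = 0.3699 kJ/K (> 0, since η = 0.097 < η_Carnot = 0.278).

ΔS_univ ≈ 0.3699 kJ/K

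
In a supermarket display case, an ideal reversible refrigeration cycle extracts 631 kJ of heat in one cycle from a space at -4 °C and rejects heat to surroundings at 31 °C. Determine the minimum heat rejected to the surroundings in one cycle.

Q_H ≈ 713.1 kJ

T_H = 31 °C → 31 + 273.15 = 304.15 K.
T_C = -4 °C → -4 + 273.15 = 269.15 K.
For a reversible cycle Q_H/Q_C = T_H/T_C, so Q_H = Q_C·T_H/T_C = 631 × 304.15/269.15 = 713.1 kJ.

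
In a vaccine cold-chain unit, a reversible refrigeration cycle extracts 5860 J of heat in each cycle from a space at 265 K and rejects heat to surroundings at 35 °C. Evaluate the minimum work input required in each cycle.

T_H = 35 °C → 35 + 273.15 = 308.15 K.
For a reversible refrigerator, COP_R = T_C/(T_H − T_C) = 265.00/43.15 = 6.1414.
W = Q_C/COP_R = 5860/6.1414 = 954 J.

W_in ≈ 954 J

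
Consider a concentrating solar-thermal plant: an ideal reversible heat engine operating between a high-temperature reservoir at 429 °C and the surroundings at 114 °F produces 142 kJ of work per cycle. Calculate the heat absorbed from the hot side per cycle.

Q_H ≈ 260 kJ

T_H = 429 °C → 429 + 273.15 = 702.15 K.
T_C = 114 °F → (114 − 32) × 5/9 = 45.56 °C = 318.71 K.
For a reversible engine, η = 1 − T_C/T_H = 1 − 318.71/702.15 = 0.5461.
Q_H = W/η = 142/0.5461 = 260 kJ.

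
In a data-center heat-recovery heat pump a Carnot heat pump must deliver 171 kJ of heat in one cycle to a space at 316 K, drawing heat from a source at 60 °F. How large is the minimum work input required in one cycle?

T_C = 60 °F → (60 − 32) × 5/9 = 15.56 °C = 288.71 K.
Reversible heating COP: COP_HP = T_H/(T_H − T_C) = 316.00/27.29 = 11.5774.
W = Q_H/COP_HP = 171/11.5774 = 14.8 kJ.

W_in ≈ 14.8 kJ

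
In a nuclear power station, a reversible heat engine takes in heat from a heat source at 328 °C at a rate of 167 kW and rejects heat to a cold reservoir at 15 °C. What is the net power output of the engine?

T_H = 328 °C → 328 + 273.15 = 601.15 K.
T_C = 15 °C → 15 + 273.15 = 288.15 K.
The Carnot efficiency is η = 1 − T_C/T_H = 1 − 288.15/601.15 = 0.5207.
W = η·Q_H = 0.5207 × 167 = 87.0 kW.

Ẇ ≈ 87.0 kW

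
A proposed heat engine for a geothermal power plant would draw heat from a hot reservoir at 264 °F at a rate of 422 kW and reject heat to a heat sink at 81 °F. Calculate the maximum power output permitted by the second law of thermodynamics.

Ẇ_max ≈ 107 kW

T_H = 264 °F → (264 − 32) × 5/9 = 128.89 °C = 402.04 K.
T_C = 81 °F → (81 − 32) × 5/9 = 27.22 °C = 300.37 K.
The second-law ceiling is the Carnot efficiency, η_max = 1 − T_C/T_H = 1 − 300.37/402.04 = 0.2529.
W_max = η_max · Q_H = 0.2529 × 422 = 107 kW.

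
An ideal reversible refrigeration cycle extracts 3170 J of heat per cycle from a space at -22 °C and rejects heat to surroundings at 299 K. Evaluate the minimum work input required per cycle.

T_C = -22 °C → -22 + 273.15 = 251.15 K.
Carnot COP: COP_R = T_C/(T_H − T_C) = 251.15/47.85 = 5.2487.
W = Q_C/COP_R = 3170/5.2487 = 604.0 J.

W_in ≈ 604.0 J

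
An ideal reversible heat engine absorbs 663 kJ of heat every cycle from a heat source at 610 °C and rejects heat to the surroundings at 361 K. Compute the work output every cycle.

T_H = 610 °C → 610 + 273.15 = 883.15 K.
Carnot efficiency: η = 1 − T_C/T_H = 1 − 361.00/883.15 = 0.5912.
W = η·Q_H = 0.5912 × 663 = 392 kJ.

W ≈ 392 kJ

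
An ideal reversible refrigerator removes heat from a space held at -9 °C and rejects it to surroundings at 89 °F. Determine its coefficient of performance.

COP_R ≈ 6.50

T_H = 89 °F → (89 − 32) × 5/9 = 31.67 °C = 304.82 K.
T_C = -9 °C → -9 + 273.15 = 264.15 K.
For a reversible refrigerator, COP_R = T_C/(T_H − T_C) = 264.15/(304.82 − 264.15) = 6.50.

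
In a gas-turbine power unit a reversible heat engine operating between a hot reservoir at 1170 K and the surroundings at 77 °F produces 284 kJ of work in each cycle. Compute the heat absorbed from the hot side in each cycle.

T_C = 77 °F → (77 − 32) × 5/9 = 25.00 °C = 298.15 K.
Carnot efficiency: η = 1 − T_C/T_H = 1 − 298.15/1170.00 = 0.7452.
Q_H = W/η = 284/0.7452 = 381.1 kJ.

Q_H ≈ 381.1 kJ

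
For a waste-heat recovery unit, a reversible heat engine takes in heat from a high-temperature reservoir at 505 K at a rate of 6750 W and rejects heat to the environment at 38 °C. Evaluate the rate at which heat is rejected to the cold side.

Q̇_C ≈ 4159 W

T_C = 38 °C → 38 + 273.15 = 311.15 K.
Carnot efficiency: η = 1 − T_C/T_H = 1 − 311.15/505.00 = 0.3839.
For a reversible cycle Q_C/Q_H = T_C/T_H, so Q_C = 6750 × 311.15/505.00 = 4159 W.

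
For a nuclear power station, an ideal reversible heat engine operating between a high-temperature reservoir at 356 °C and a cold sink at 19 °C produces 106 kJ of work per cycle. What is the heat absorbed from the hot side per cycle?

T_H = 356 °C → 356 + 273.15 = 629.15 K.
T_C = 19 °C → 19 + 273.15 = 292.15 K.
Since the cycle is reversible, η = 1 − T_C/T_H = 1 − 292.15/629.15 = 0.5356.
Q_H = W/η = 106/0.5356 = 198 kJ.

Q_H ≈ 198 kJ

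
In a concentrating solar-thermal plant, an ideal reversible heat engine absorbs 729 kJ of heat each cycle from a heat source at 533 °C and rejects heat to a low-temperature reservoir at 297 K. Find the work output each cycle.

T_H = 533 °C → 533 + 273.15 = 806.15 K.
The Carnot efficiency is η = 1 − T_C/T_H = 1 − 297.00/806.15 = 0.6316.
W = η·Q_H = 0.6316 × 729 = 460 kJ.

W ≈ 460 kJ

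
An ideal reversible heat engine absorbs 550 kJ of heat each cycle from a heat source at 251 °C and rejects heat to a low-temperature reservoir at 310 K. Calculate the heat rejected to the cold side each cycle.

Q_C ≈ 325 kJ

T_H = 251 °C → 251 + 273.15 = 524.15 K.
For a reversible engine, η = 1 − T_C/T_H = 1 − 310.00/524.15 = 0.4086.
For a reversible cycle Q_C/Q_H = T_C/T_H, so Q_C = 550 × 310.00/524.15 = 325 kJ.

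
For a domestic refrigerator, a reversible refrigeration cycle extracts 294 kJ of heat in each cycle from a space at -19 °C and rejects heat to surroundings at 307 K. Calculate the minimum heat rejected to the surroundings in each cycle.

Q_H ≈ 355.1 kJ

T_C = -19 °C → -19 + 273.15 = 254.15 K.
For a reversible cycle Q_H/Q_C = T_H/T_C, so Q_H = Q_C·T_H/T_C = 294 × 307.00/254.15 = 355.1 kJ.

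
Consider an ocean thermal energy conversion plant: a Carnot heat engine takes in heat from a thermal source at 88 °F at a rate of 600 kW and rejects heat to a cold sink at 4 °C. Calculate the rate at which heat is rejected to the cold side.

T_H = 88 °F → (88 − 32) × 5/9 = 31.11 °C = 304.26 K.
T_C = 4 °C → 4 + 273.15 = 277.15 K.
The Carnot efficiency is η = 1 − T_C/T_H = 1 − 277.15/304.26 = 0.0891.
For a reversible cycle Q_C/Q_H = T_C/T_H, so Q_C = 600 × 277.15/304.26 = 547 kW.

Q̇_C ≈ 547 kW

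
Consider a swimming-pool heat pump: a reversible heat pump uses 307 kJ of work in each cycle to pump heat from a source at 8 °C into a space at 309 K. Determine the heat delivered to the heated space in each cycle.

Q_H ≈ 3406 kJ

T_C = 8 °C → 8 + 273.15 = 281.15 K.
The Carnot heat-pump COP is COP_HP = T_H/(T_H − T_C) = 309.00/27.85 = 11.0952.
Q_H = COP_HP · W = 11.0952 × 307 = 3406 kJ.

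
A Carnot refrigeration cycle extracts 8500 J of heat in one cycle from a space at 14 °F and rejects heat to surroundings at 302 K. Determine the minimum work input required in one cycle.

W_in ≈ 1250 J

T_C = 14 °F → (14 − 32) × 5/9 = -10.00 °C = 263.15 K.
The reversible coefficient of performance is COP_R = T_C/(T_H − T_C) = 263.15/38.85 = 6.7735.
W = Q_C/COP_R = 8500/6.7735 = 1250 J.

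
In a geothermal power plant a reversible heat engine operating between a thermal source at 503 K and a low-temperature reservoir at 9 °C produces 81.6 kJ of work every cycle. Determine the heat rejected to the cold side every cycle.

Q_C ≈ 104 kJ

T_C = 9 °C → 9 + 273.15 = 282.15 K.
η_rev = 1 − T_C/T_H = 1 − 282.15/503.00 = 0.4391.
Since Q_C/Q_H = T_C/T_H and Q_H = W/η, Q_C = W·T_C/(T_H − T_C) = 81.6 × 282.15/220.85 = 104 kJ.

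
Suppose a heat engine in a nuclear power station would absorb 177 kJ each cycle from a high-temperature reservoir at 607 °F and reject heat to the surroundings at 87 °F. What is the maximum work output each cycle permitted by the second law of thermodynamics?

T_H = 607 °F → (607 − 32) × 5/9 = 319.44 °C = 592.59 K.
T_C = 87 °F → (87 − 32) × 5/9 = 30.56 °C = 303.71 K.
By the Carnot theorem, η_max = 1 − T_C/T_H = 1 − 303.71/592.59 = 0.4875.
W_max = η_max · Q_H = 0.4875 × 177 = 86.3 kJ.

W_max ≈ 86.3 kJ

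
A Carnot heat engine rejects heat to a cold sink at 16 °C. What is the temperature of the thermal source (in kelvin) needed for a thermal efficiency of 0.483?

T_C = 16 °C → 16 + 273.15 = 289.15 K.
From η = 1 − T_C/T_H, solving for T_H gives T_H = T_C/(1 − η) = 289.15/(1 − 0.483) = 559 K.

T_H ≈ 559 K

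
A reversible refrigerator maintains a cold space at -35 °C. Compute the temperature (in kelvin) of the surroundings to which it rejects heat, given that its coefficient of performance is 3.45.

T_H ≈ 307.2 K

T_C = -35 °C → -35 + 273.15 = 238.15 K.
COP_R = T_C/(T_H − T_C) ⇒ T_H = T_C·(1 + 1/COP_R) = 238.15 × (1 + 1/3.45) = 307.2 K.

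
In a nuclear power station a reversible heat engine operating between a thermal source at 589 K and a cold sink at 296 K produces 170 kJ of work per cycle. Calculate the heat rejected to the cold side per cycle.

Q_C ≈ 171.7 kJ

For a reversible engine, η = 1 − T_C/T_H = 1 − 296.00/589.00 = 0.4975.
Since Q_C/Q_H = T_C/T_H and Q_H = W/η, Q_C = W·T_C/(T_H − T_C) = 170 × 296.00/293.00 = 171.7 kJ.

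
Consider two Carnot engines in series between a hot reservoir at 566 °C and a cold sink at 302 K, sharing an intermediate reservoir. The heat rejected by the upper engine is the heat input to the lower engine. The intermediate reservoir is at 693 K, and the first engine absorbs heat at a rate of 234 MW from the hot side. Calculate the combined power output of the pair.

T_H = 566 °C → 566 + 273.15 = 839.15 K.
Two reversible stages in series are equivalent to a single Carnot engine between T_H and T_C, so η_total = 1 − T_C/T_H = 1 − 302.00/839.15 = 0.6401.
W_total = η_total · Q_H = 0.6401 × 234 = 149.8 MW.

Ẇ_total ≈ 149.8 MW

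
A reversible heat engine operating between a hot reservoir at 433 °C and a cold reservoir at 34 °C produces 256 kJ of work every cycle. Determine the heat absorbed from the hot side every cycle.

Q_H ≈ 453 kJ

T_H = 433 °C → 433 + 273.15 = 706.15 K.
T_C = 34 °C → 34 + 273.15 = 307.15 K.
The Carnot efficiency is η = 1 − T_C/T_H = 1 − 307.15/706.15 = 0.5650.
Q_H = W/η = 256/0.5650 = 453 kJ.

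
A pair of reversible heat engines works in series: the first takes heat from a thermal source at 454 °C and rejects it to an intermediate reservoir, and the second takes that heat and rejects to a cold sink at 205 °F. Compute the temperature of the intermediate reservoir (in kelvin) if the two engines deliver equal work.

T_H = 454 °C → 454 + 273.15 = 727.15 K.
T_C = 205 °F → (205 − 32) × 5/9 = 96.11 °C = 369.26 K.
For reversible stages Q_m = Q_H·(T_m/T_H). Setting W₁ = Q_H(1 − T_m/T_H) equal to W₂ = Q_m(1 − T_C/T_m) = Q_H·(T_m − T_C)/T_H gives T_H − T_m = T_m − T_C, so T_m = (T_H + T_C)/2 = (727.15 + 369.26)/2 = 548 K.

T_m ≈ 548 K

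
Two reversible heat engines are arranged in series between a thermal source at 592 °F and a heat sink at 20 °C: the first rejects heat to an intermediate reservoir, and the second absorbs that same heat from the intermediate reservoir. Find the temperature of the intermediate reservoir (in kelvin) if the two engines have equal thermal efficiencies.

T_H = 592 °F → (592 − 32) × 5/9 = 311.11 °C = 584.26 K.
T_C = 20 °C → 20 + 273.15 = 293.15 K.
Equal efficiencies require 1 − T_m/T_H = 1 − T_C/T_m, i.e. T_m/T_H = T_C/T_m, so T_m = √(T_H·T_C) = √(584.26 × 293.15) = 414 K.

T_m ≈ 414 K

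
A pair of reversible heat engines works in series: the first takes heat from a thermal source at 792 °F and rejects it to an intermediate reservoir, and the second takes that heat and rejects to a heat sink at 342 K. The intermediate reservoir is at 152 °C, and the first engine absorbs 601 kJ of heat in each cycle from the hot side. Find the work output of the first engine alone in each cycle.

T_H = 792 °F → (792 − 32) × 5/9 = 422.22 °C = 695.37 K.
T_m = 152 °C → 152 + 273.15 = 425.15 K.
First-stage efficiency η₁ = 1 − T_m/T_H = 1 − 425.15/695.37 = 0.3886.
W₁ = η₁·Q_H = 0.3886 × 601 = 234 kJ.

W₁ ≈ 234 kJ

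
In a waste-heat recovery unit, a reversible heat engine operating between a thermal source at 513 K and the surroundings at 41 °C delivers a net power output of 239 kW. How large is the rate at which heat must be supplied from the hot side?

Q̇_H ≈ 617 kW

T_C = 41 °C → 41 + 273.15 = 314.15 K.
The Carnot efficiency is η = 1 − T_C/T_H = 1 − 314.15/513.00 = 0.3876.
Q_H = W/η = 239/0.3876 = 617 kW.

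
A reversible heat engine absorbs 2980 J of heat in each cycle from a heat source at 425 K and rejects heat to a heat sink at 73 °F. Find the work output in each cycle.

T_C = 73 °F → (73 − 32) × 5/9 = 22.78 °C = 295.93 K.
η_rev = 1 − T_C/T_H = 1 − 295.93/425.00 = 0.3037.
W = η·Q_H = 0.3037 × 2980 = 905 J.

W ≈ 905 J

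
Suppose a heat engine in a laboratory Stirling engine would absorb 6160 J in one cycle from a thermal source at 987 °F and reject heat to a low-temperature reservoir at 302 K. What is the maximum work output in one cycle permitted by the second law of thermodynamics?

T_H = 987 °F → (987 − 32) × 5/9 = 530.56 °C = 803.71 K.
The second-law ceiling is the Carnot efficiency, η_max = 1 − T_C/T_H = 1 − 302.00/803.71 = 0.6242.
W_max = η_max · Q_H = 0.6242 × 6160 = 3845 J.

W_max ≈ 3845 J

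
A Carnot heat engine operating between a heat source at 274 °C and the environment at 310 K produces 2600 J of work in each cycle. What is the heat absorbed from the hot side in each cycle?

T_H = 274 °C → 274 + 273.15 = 547.15 K.
η_rev = 1 − T_C/T_H = 1 − 310.00/547.15 = 0.4334.
Q_H = W/η = 2600/0.4334 = 5999 J.

Q_H ≈ 5999 J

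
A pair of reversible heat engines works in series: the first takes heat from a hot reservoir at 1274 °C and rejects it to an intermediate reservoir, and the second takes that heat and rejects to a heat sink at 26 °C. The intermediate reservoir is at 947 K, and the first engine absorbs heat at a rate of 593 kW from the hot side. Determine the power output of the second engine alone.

Ẇ₂ ≈ 248.3 kW

T_H = 1274 °C → 1274 + 273.15 = 1547.15 K.
T_C = 26 °C → 26 + 273.15 = 299.15 K.
Heat entering the second stage: Q_m = Q_H·(T_m/T_H) = 593 × 947.00/1547.15 = 363.0 kW.
Second-stage efficiency η₂ = 1 − T_C/T_m = 1 − 299.15/947.00 = 0.6841, so W₂ = η₂·Q_m = 248.3 kW.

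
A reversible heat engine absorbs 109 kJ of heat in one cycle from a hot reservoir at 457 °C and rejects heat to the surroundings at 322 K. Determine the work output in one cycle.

W ≈ 60.9 kJ

T_H = 457 °C → 457 + 273.15 = 730.15 K.
Since the cycle is reversible, η = 1 − T_C/T_H = 1 − 322.00/730.15 = 0.5590.
W = η·Q_H = 0.5590 × 109 = 60.9 kJ.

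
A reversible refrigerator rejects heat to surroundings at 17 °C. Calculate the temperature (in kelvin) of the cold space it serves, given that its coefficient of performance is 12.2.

T_H = 17 °C → 17 + 273.15 = 290.15 K.
COP_R = T_C/(T_H − T_C) ⇒ T_C = T_H·COP_R/(1 + COP_R) = 290.15 × 12.2/(1 + 12.2) = 268.2 K.

T_C ≈ 268.2 K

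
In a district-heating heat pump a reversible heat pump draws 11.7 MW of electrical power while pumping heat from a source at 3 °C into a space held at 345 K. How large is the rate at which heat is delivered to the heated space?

Q̇_H ≈ 58.6 MW

T_C = 3 °C → 3 + 273.15 = 276.15 K.
For a reversible heat pump, COP_HP = T_H/(T_H − T_C) = 345.00/68.85 = 5.0109.
Q_H = COP_HP · W = 5.0109 × 11.7 = 58.6 MW.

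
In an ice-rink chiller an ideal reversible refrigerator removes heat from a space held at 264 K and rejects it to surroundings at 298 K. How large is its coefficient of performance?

COP_R ≈ 7.765

For a reversible refrigerator, COP_R = T_C/(T_H − T_C) = 264.00/(298.00 − 264.00) = 7.765.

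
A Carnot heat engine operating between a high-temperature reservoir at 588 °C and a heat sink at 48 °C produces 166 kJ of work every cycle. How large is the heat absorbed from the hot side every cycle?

T_H = 588 °C → 588 + 273.15 = 861.15 K.
T_C = 48 °C → 48 + 273.15 = 321.15 K.
For a reversible engine, η = 1 − T_C/T_H = 1 − 321.15/861.15 = 0.6271.
Q_H = W/η = 166/0.6271 = 265 kJ.

Q_H ≈ 265 kJ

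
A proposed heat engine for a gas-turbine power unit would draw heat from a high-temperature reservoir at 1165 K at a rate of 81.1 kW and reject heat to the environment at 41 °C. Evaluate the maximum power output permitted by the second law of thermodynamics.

Ẇ_max ≈ 59.2 kW

T_C = 41 °C → 41 + 273.15 = 314.15 K.
No engine can exceed the Carnot limit: η_max = 1 − T_C/T_H = 1 − 314.15/1165.00 = 0.7303.
W_max = η_max · Q_H = 0.7303 × 81.1 = 59.2 kW.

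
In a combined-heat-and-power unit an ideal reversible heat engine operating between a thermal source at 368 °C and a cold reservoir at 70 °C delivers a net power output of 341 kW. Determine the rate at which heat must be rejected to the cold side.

T_H = 368 °C → 368 + 273.15 = 641.15 K.
T_C = 70 °C → 70 + 273.15 = 343.15 K.
The Carnot efficiency is η = 1 − T_C/T_H = 1 − 343.15/641.15 = 0.4648.
Since Q_C/Q_H = T_C/T_H and Q_H = W/η, Q_C = W·T_C/(T_H − T_C) = 341 × 343.15/298.00 = 392.7 kW.

Q̇_C ≈ 392.7 kW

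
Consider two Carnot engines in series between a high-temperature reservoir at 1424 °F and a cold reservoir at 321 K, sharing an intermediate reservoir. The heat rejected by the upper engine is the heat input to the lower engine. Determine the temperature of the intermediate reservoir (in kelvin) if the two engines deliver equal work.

T_m ≈ 684 K

T_H = 1424 °F → (1424 − 32) × 5/9 = 773.33 °C = 1046.48 K.
For reversible stages Q_m = Q_H·(T_m/T_H). Setting W₁ = Q_H(1 − T_m/T_H) equal to W₂ = Q_m(1 − T_C/T_m) = Q_H·(T_m − T_C)/T_H gives T_H − T_m = T_m − T_C, so T_m = (T_H + T_C)/2 = (1046.48 + 321.00)/2 = 684 K.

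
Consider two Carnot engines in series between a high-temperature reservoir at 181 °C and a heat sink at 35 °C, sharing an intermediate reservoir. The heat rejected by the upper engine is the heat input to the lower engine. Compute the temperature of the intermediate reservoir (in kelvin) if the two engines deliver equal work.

T_m ≈ 381.1 K

T_H = 181 °C → 181 + 273.15 = 454.15 K.
T_C = 35 °C → 35 + 273.15 = 308.15 K.
For reversible stages Q_m = Q_H·(T_m/T_H). Setting W₁ = Q_H(1 − T_m/T_H) equal to W₂ = Q_m(1 − T_C/T_m) = Q_H·(T_m − T_C)/T_H gives T_H − T_m = T_m − T_C, so T_m = (T_H + T_C)/2 = (454.15 + 308.15)/2 = 381.1 K.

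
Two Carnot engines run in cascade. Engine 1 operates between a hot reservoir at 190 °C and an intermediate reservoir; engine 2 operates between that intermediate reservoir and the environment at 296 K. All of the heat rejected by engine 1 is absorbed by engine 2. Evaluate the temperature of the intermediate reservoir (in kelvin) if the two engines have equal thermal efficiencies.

T_H = 190 °C → 190 + 273.15 = 463.15 K.
Equal efficiencies require 1 − T_m/T_H = 1 − T_C/T_m, i.e. T_m/T_H = T_C/T_m, so T_m = √(T_H·T_C) = √(463.15 × 296.00) = 370 K.

T_m ≈ 370 K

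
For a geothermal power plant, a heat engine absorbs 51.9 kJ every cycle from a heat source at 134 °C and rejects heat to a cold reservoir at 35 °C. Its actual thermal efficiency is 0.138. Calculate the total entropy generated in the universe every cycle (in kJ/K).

T_H = 134 °C → 134 + 273.15 = 407.15 K.
T_C = 35 °C → 35 + 273.15 = 308.15 K.
W = η·Q_H = 0.138 × 51.9 = 7.162 kJ, so Q_C = Q_H − W = 44.74 kJ.
Reservoir entropy changes: ΔS_H = −Q_H/T_H = −51.9/407.15 = -0.1275 kJ/K and ΔS_C = +Q_C/T_C = 44.74/308.15 = 0.1452 kJ/K.
ΔS_univ = −Q_H/T_H + Q_C/T_C = 0.0177 kJ/K (> 0, since η = 0.138 < η_Carnot = 0.243).

ΔS_univ ≈ 0.0177 kJ/K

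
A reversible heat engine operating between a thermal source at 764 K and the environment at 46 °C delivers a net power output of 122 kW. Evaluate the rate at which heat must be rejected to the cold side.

T_C = 46 °C → 46 + 273.15 = 319.15 K.
Carnot efficiency: η = 1 − T_C/T_H = 1 − 319.15/764.00 = 0.5823.
Since Q_C/Q_H = T_C/T_H and Q_H = W/η, Q_C = W·T_C/(T_H − T_C) = 122 × 319.15/444.85 = 87.5 kW.

Q̇_C ≈ 87.5 kW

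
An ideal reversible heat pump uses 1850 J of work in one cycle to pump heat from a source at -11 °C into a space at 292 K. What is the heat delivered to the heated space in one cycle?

Q_H ≈ 18100 J

T_C = -11 °C → -11 + 273.15 = 262.15 K.
The Carnot heat-pump COP is COP_HP = T_H/(T_H − T_C) = 292.00/29.85 = 9.7822.
Q_H = COP_HP · W = 9.7822 × 1850 = 18100 J.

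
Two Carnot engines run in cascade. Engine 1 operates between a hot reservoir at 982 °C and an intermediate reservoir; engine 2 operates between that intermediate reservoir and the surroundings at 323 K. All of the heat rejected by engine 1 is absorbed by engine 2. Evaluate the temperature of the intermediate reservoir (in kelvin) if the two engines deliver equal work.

T_H = 982 °C → 982 + 273.15 = 1255.15 K.
For reversible stages Q_m = Q_H·(T_m/T_H). Setting W₁ = Q_H(1 − T_m/T_H) equal to W₂ = Q_m(1 − T_C/T_m) = Q_H·(T_m − T_C)/T_H gives T_H − T_m = T_m − T_C, so T_m = (T_H + T_C)/2 = (1255.15 + 323.00)/2 = 789.1 K.

T_m ≈ 789.1 K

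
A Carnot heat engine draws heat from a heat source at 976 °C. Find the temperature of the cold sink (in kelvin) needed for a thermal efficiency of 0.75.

T_C ≈ 312 K

T_H = 976 °C → 976 + 273.15 = 1249.15 K.
From η = 1 − T_C/T_H, T_C = T_H·(1 − η) = 1249.15 × (1 − 0.75) = 312 K.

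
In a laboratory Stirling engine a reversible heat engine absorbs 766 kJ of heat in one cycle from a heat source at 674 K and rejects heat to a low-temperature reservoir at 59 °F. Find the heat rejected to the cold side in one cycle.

T_C = 59 °F → (59 − 32) × 5/9 = 15.00 °C = 288.15 K.
Since the cycle is reversible, η = 1 − T_C/T_H = 1 − 288.15/674.00 = 0.5725.
For a reversible cycle Q_C/Q_H = T_C/T_H, so Q_C = 766 × 288.15/674.00 = 327.5 kJ.

Q_C ≈ 327.5 kJ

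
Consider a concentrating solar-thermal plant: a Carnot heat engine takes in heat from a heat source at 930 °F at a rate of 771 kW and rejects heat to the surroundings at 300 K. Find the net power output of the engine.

T_H = 930 °F → (930 − 32) × 5/9 = 498.89 °C = 772.04 K.
For a reversible engine, η = 1 − T_C/T_H = 1 − 300.00/772.04 = 0.6114.
W = η·Q_H = 0.6114 × 771 = 471 kW.

Ẇ ≈ 471 kW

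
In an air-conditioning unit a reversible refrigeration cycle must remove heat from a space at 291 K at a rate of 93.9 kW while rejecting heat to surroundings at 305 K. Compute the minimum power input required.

Ẇ_in ≈ 4.52 kW

For a reversible refrigerator, COP_R = T_C/(T_H − T_C) = 291.00/14.00 = 20.7857.
W = Q_C/COP_R = 93.9/20.7857 = 4.52 kW.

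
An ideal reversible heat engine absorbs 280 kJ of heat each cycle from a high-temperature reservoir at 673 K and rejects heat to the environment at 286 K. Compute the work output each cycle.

W ≈ 161.0 kJ

For a reversible engine, η = 1 − T_C/T_H = 1 − 286.00/673.00 = 0.5750.
W = η·Q_H = 0.5750 × 280 = 161.0 kJ.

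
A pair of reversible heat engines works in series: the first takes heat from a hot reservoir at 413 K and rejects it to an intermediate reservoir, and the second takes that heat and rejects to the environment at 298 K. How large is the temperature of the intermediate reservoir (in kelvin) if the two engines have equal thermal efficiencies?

T_m ≈ 351 K

Equal efficiencies require 1 − T_m/T_H = 1 − T_C/T_m, i.e. T_m/T_H = T_C/T_m, so T_m = √(T_H·T_C) = √(413.00 × 298.00) = 351 K.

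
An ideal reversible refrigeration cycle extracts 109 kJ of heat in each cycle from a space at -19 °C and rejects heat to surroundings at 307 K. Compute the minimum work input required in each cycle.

T_C = -19 °C → -19 + 273.15 = 254.15 K.
Carnot COP: COP_R = T_C/(T_H − T_C) = 254.15/52.85 = 4.8089.
W = Q_C/COP_R = 109/4.8089 = 22.7 kJ.

W_in ≈ 22.7 kJ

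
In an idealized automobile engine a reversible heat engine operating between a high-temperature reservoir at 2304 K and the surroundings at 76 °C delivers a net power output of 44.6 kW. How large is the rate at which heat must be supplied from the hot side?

T_C = 76 °C → 76 + 273.15 = 349.15 K.
The Carnot efficiency is η = 1 − T_C/T_H = 1 − 349.15/2304.00 = 0.8485.
Q_H = W/η = 44.6/0.8485 = 52.57 kW.

Q̇_H ≈ 52.57 kW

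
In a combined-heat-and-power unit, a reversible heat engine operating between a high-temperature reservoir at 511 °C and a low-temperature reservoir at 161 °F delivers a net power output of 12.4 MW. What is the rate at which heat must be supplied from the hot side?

T_H = 511 °C → 511 + 273.15 = 784.15 K.
T_C = 161 °F → (161 − 32) × 5/9 = 71.67 °C = 344.82 K.
For a reversible engine, η = 1 − T_C/T_H = 1 − 344.82/784.15 = 0.5603.
Q_H = W/η = 12.4/0.5603 = 22.13 MW.

Q̇_H ≈ 22.13 MW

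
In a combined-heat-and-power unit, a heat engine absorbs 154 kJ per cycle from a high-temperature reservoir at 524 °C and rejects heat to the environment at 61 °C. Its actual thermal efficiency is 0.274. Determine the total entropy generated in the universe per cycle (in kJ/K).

ΔS_univ ≈ 0.141 kJ/K

T_H = 524 °C → 524 + 273.15 = 797.15 K.
T_C = 61 °C → 61 + 273.15 = 334.15 K.
W = η·Q_H = 0.274 × 154 = 42.20 kJ, so Q_C = Q_H − W = 111.8 kJ.
The hot reservoir loses entropy Q_H/T_H = 154/797.15 = 0.1932 kJ/K; the cold reservoir gains Q_C/T_C = 111.8/334.15 = 0.3346 kJ/K.
ΔS_univ = −Q_H/T_H + Q_C/T_C = 0.141 kJ/K (> 0, since η = 0.274 < η_Carnot = 0.581).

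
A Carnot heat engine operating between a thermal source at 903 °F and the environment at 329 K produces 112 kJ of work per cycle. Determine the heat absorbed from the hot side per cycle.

Q_H ≈ 198 kJ

T_H = 903 °F → (903 − 32) × 5/9 = 483.89 °C = 757.04 K.
For a reversible engine, η = 1 − T_C/T_H = 1 − 329.00/757.04 = 0.5654.
Q_H = W/η = 112/0.5654 = 198 kJ.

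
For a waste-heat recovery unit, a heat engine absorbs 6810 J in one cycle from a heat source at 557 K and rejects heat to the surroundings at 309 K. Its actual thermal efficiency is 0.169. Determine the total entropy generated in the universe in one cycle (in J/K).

W = η·Q_H = 0.169 × 6810 = 1151 J, so Q_C = Q_H − W = 5659 J.
The hot reservoir loses entropy Q_H/T_H = 6810/557.00 = 12.23 J/K; the cold reservoir gains Q_C/T_C = 5659/309.00 = 18.31 J/K.
ΔS_univ = −Q_H/T_H + Q_C/T_C = 6.09 J/K (> 0, since η = 0.169 < η_Carnot = 0.445).

ΔS_univ ≈ 6.09 J/K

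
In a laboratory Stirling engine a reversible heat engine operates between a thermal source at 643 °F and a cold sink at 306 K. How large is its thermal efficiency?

η ≈ 0.500

T_H = 643 °F → (643 − 32) × 5/9 = 339.44 °C = 612.59 K.
η_rev = 1 − T_C/T_H = 1 − 306.00/612.59 = 0.500.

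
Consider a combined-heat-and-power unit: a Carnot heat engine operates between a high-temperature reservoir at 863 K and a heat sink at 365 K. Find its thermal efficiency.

η ≈ 0.577

Since the cycle is reversible, η = 1 − T_C/T_H = 1 − 365.00/863.00 = 0.577.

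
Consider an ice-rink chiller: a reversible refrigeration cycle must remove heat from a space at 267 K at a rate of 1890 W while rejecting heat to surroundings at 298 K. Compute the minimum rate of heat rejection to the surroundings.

Q̇_H ≈ 2110 W

For a reversible cycle Q_H/Q_C = T_H/T_C, so Q_H = Q_C·T_H/T_C = 1890 × 298.00/267.00 = 2110 W.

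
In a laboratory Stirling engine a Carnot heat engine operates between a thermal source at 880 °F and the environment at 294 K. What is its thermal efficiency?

T_H = 880 °F → (880 − 32) × 5/9 = 471.11 °C = 744.26 K.
Since the cycle is reversible, η = 1 − T_C/T_H = 1 − 294.00/744.26 = 0.605.

η ≈ 0.605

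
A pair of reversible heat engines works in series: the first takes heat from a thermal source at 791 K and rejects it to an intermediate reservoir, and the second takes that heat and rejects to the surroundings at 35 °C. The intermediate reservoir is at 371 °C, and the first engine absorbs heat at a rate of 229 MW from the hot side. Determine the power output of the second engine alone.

T_C = 35 °C → 35 + 273.15 = 308.15 K.
T_m = 371 °C → 371 + 273.15 = 644.15 K.
Heat entering the second stage: Q_m = Q_H·(T_m/T_H) = 229 × 644.15/791.00 = 186 MW.
Second-stage efficiency η₂ = 1 − T_C/T_m = 1 − 308.15/644.15 = 0.5216, so W₂ = η₂·Q_m = 97.3 MW.

Ẇ₂ ≈ 97.3 MW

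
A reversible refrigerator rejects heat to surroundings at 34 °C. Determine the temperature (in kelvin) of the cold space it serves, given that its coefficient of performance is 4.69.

T_H = 34 °C → 34 + 273.15 = 307.15 K.
COP_R = T_C/(T_H − T_C) ⇒ T_C = T_H·COP_R/(1 + COP_R) = 307.15 × 4.69/(1 + 4.69) = 253 K.

T_C ≈ 253 K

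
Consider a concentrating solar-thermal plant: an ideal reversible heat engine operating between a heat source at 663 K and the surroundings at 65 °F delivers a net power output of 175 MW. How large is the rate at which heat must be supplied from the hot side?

T_C = 65 °F → (65 − 32) × 5/9 = 18.33 °C = 291.48 K.
For a reversible engine, η = 1 − T_C/T_H = 1 − 291.48/663.00 = 0.5604.
Q_H = W/η = 175/0.5604 = 312 MW.

Q̇_H ≈ 312 MW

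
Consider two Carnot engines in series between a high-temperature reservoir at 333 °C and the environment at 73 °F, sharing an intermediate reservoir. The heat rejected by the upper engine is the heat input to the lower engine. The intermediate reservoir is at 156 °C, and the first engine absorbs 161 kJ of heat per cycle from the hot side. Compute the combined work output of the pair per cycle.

W_total ≈ 82.40 kJ

T_H = 333 °C → 333 + 273.15 = 606.15 K.
T_C = 73 °F → (73 − 32) × 5/9 = 22.78 °C = 295.93 K.
Two reversible stages in series are equivalent to a single Carnot engine between T_H and T_C, so η_total = 1 − T_C/T_H = 1 − 295.93/606.15 = 0.5118.
W_total = η_total · Q_H = 0.5118 × 161 = 82.40 kJ.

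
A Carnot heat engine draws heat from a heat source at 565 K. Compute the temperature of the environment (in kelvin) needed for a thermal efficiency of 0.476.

From η = 1 − T_C/T_H, T_C = T_H·(1 − η) = 565.00 × (1 − 0.476) = 296 K.

T_C ≈ 296 K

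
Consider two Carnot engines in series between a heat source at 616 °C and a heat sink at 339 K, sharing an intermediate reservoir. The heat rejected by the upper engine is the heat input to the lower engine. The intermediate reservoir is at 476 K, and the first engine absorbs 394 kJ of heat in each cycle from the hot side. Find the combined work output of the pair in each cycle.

W_total ≈ 244 kJ

T_H = 616 °C → 616 + 273.15 = 889.15 K.
Two reversible stages in series are equivalent to a single Carnot engine between T_H and T_C, so η_total = 1 − T_C/T_H = 1 − 339.00/889.15 = 0.6187.
W_total = η_total · Q_H = 0.6187 × 394 = 244 kJ.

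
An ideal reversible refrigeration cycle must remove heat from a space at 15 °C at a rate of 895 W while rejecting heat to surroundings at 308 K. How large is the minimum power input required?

T_C = 15 °C → 15 + 273.15 = 288.15 K.
COP_R = T_C/(T_H − T_C) = 288.15/19.85 = 14.5164.
W = Q_C/COP_R = 895/14.5164 = 61.65 W.

Ẇ_in ≈ 61.65 W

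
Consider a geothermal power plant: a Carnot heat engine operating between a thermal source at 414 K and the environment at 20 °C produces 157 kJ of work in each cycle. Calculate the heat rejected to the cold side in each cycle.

Q_C ≈ 380.8 kJ

T_C = 20 °C → 20 + 273.15 = 293.15 K.
Since the cycle is reversible, η = 1 − T_C/T_H = 1 − 293.15/414.00 = 0.2919.
Since Q_C/Q_H = T_C/T_H and Q_H = W/η, Q_C = W·T_C/(T_H − T_C) = 157 × 293.15/120.85 = 380.8 kJ.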